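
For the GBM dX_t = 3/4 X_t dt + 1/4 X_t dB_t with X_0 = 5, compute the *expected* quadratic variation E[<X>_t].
E[<X>_t] = exp(25*t/16) - 1

<X>_t = int_0^t ((1/4) * X_s)^2 ds. Taking expectation inside the integral: E[<X>_t] = (1/4)^2 * int_0^t E[X_s^2] ds. For GBM, E[X_s^2] = x_0^2 * exp((2 mu + sigma^2) s). Integrating:
  E[<X>_t] = (1/4)^2 * 5^2 * (exp((2*(3/4) + (1/4)^2) t) - 1) / (2*(3/4) + (1/4)^2)
           = (1/4)^2 * 5^2 * (exp((25/16) t) - 1) / (25/16) = exp(25*t/16) - 1.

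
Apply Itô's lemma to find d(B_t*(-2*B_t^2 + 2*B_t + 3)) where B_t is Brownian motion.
d(B_t*(-2*B_t^2 + 2*B_t + 3)) = (2 - 6*B_t) dt + (-6*B_t^2 + 4*B_t + 3) dB_t

Itô's formula for f(B_t) gives d f(B_t) = f'(B_t) dB_t + (1/2) f''(B_t) dt. Compute derivatives of f(x) = x*(-2*x^2 + 2*x + 3):
  f'(x)  = -6*x^2 + 4*x + 3
  f''(x) = 4 - 12*x
Substitute x = B_t and multiply the f'' term by 1/2:
  drift     = (1/2) * (4 - 12*x) evaluated at B_t = 2 - 6*B_t
  diffusion = (-6*x^2 + 4*x + 3) evaluated at B_t = -6*B_t^2 + 4*B_t + 3
Therefore d(B_t*(-2*B_t^2 + 2*B_t + 3)) = (2 - 6*B_t) dt + (-6*B_t^2 + 4*B_t + 3) dB_t.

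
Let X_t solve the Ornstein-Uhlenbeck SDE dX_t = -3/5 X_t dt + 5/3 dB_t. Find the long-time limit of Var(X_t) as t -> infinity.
lim Var(X_t) = 125/54

The OU SDE dX = -theta X dt + sigma dB admits the integrating factor exp(theta t): d(exp(theta t) X_t) = sigma exp(theta t) dB_t. Integrating from 0 to t gives X_t = x_0 * exp(-theta t) + sigma * int_0^t exp(-theta (t-s)) dB_s for any initial x_0. The Itô integral has variance (by the Itô isometry) sigma^2 * int_0^t exp(-2 theta (t - s)) ds = sigma^2 * (1 - exp(-2 theta t)) / (2 theta), independent of x_0.
With theta = 3/5, sigma = 5/3:
  Var(X_t) = (5/3)^2 * (1 - exp(-2*3/5 t)) / (2 * 3/5) = 125/54 - 125*exp(-6*t/5)/54.
As t -> infinity, exp(-2*3/5 t) -> 0, so the stationary variance is sigma^2 / (2 theta) = 125/54.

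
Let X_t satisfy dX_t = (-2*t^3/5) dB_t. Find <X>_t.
<X>_t = 4*t^7/175

For an Itô process dX_t = a(t) dt + b(t) dB_t, the quadratic variation is <X>_t = int_0^t b(s)^2 ds (the drift term does not contribute). Here b(s) = -2*s^3/5, so
  b(s)^2 = 4*s^6/25.
Integrating from 0 to t:
  <X>_t = int_0^t (4*s^6/25) ds = 4*t^7/175.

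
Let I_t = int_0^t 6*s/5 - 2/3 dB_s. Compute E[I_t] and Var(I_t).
E[I_t] = 0; Var(I_t) = 4*t*(27*t^2 - 45*t + 25)/225

The Itô integral of a deterministic integrand f(s) has mean 0 because each increment f(s) * (B_{s+ds} - B_s) has mean 0. By the Itô isometry:
  Var( int_0^t f(s) dB_s ) = E[ (int_0^t f(s) dB_s)^2 ] = int_0^t f(s)^2 ds.
Here f(s) = 6*s/5 - 2/3, so f(s)^2 = 4*(9*s - 5)^2/225. Integrate:
  int_0^t (4*(9*s - 5)^2/225) ds = 4*t*(27*t^2 - 45*t + 25)/225.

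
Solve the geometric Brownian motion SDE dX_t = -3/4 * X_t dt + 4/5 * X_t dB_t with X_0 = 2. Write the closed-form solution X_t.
X_t = 2 * exp((-107/100) * t + (4/5) * B_t)

For GBM dX = mu X dt + sigma X dB with X_0 = x_0, apply Itô to Y = log X: dY = (mu - sigma^2/2) dt + sigma dB, so Y_t = log(x_0) + (mu - sigma^2/2) t + sigma B_t and hence X_t = x_0 * exp((mu - sigma^2/2) t + sigma B_t).
With mu = -3/4, sigma = 4/5, x_0 = 2, this gives:
  X_t = 2 * exp((-107/100) * t + (4/5) * B_t).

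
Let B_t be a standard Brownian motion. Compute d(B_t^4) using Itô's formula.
d(B_t^4) = (6*B_t^2) dt + (4*B_t^3) dB_t

Itô's formula for f(B_t) gives d f(B_t) = f'(B_t) dB_t + (1/2) f''(B_t) dt. Compute derivatives of f(x) = x^4:
  f'(x)  = 4*x^3
  f''(x) = 12*x^2
Substitute x = B_t and multiply the f'' term by 1/2:
  drift     = (1/2) * (12*x^2) evaluated at B_t = 6*B_t^2
  diffusion = (4*x^3) evaluated at B_t = 4*B_t^3
Therefore d(B_t^4) = (6*B_t^2) dt + (4*B_t^3) dB_t.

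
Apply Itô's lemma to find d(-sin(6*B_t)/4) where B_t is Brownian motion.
d(-sin(6*B_t)/4) = (9*sin(6*B_t)/2) dt + (-3*cos(6*B_t)/2) dB_t

Itô's formula for f(B_t) gives d f(B_t) = f'(B_t) dB_t + (1/2) f''(B_t) dt. Compute derivatives of f(x) = -sin(6*x)/4:
  f'(x)  = -3*cos(6*x)/2
  f''(x) = 9*sin(6*x)
Substitute x = B_t and multiply the f'' term by 1/2:
  drift     = (1/2) * (9*sin(6*x)) evaluated at B_t = 9*sin(6*B_t)/2
  diffusion = (-3*cos(6*x)/2) evaluated at B_t = -3*cos(6*B_t)/2
Therefore d(-sin(6*B_t)/4) = (9*sin(6*B_t)/2) dt + (-3*cos(6*B_t)/2) dB_t.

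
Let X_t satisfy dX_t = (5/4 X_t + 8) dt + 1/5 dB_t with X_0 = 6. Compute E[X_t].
E[X_t] = 62*exp(5*t/4)/5 - 32/5

Taking expectations and using E[dB_t] = 0, the mean m(t) = E[X_t] satisfies the ODE m'(t) = a m(t) + b with m(0) = x_0. With a = 5/4, b = 8, x_0 = 6, the solution is
  m(t) = x_0 * exp(a t) + (b/a) * (exp(a t) - 1)
       = 6 * exp((5/4) t) + (8/(5/4)) * (exp((5/4) t) - 1)
       = 62*exp(5*t/4)/5 - 32/5.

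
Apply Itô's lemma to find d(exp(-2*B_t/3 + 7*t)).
d(exp(-2*B_t/3 + 7*t)) = (65*exp(-2*B_t/3 + 7*t)/9) dt + (-2*exp(-2*B_t/3 + 7*t)/3) dB_t

Itô's formula for f(t, x): d f(t, B_t) = (f_t + (1/2) f_xx) dt + f_x dB_t. Compute partials of f(t, x) = exp(7*t - 2*x/3):
  f_t(t,x)  = 7*exp(7*t - 2*x/3)
  f_x(t,x)  = -2*exp(7*t - 2*x/3)/3
  f_xx(t,x) = 4*exp(7*t - 2*x/3)/9
Assemble drift = f_t + (1/2) f_xx = 65*exp(7*t - 2*x/3)/9 and diffusion = f_x = -2*exp(7*t - 2*x/3)/3. Substituting x = B_t:
  d(exp(-2*B_t/3 + 7*t)) = (65*exp(-2*B_t/3 + 7*t)/9) dt + (-2*exp(-2*B_t/3 + 7*t)/3) dB_t.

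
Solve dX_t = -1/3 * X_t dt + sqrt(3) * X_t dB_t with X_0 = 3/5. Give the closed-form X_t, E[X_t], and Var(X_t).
X_t = 3/5 * exp((-11/6) t + (sqrt(3)) B_t); E[X_t] = 3*exp(-t/3)/5; Var(X_t) = (9*exp(3*t) - 9)*exp(-2*t/3)/25

For GBM dX = mu X dt + sigma X dB with X_0 = x_0, apply Itô to Y = log X: dY = (mu - sigma^2/2) dt + sigma dB, so Y_t = log(x_0) + (mu - sigma^2/2) t + sigma B_t and hence X_t = x_0 * exp((mu - sigma^2/2) t + sigma B_t).
With mu = -1/3, sigma = sqrt(3), x_0 = 3/5, this gives:
  X_t = 3/5 * exp((-11/6) * t + (sqrt(3)) * B_t).
Since sigma*B_t ~ Normal(0, sigma^2 t), E[exp(sigma*B_t)] = exp(sigma^2 t / 2); so E[X_t] = x_0 * exp((mu - sigma^2/2) t) * exp(sigma^2 t / 2) = x_0 * exp(mu t) = 3*exp(-t/3)/5.
Var(X_t) = E[X_t^2] - (E[X_t])^2 = x_0^2 * exp(2 mu t) * (exp(sigma^2 t) - 1) = (9*exp(3*t) - 9)*exp(-2*t/3)/25.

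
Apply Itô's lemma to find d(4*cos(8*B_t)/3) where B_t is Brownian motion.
d(4*cos(8*B_t)/3) = (-128*cos(8*B_t)/3) dt + (-32*sin(8*B_t)/3) dB_t

Itô's formula for f(B_t) gives d f(B_t) = f'(B_t) dB_t + (1/2) f''(B_t) dt. Compute derivatives of f(x) = 4*cos(8*x)/3:
  f'(x)  = -32*sin(8*x)/3
  f''(x) = -256*cos(8*x)/3
Substitute x = B_t and multiply the f'' term by 1/2:
  drift     = (1/2) * (-256*cos(8*x)/3) evaluated at B_t = -128*cos(8*B_t)/3
  diffusion = (-32*sin(8*x)/3) evaluated at B_t = -32*sin(8*B_t)/3
Therefore d(4*cos(8*B_t)/3) = (-128*cos(8*B_t)/3) dt + (-32*sin(8*B_t)/3) dB_t.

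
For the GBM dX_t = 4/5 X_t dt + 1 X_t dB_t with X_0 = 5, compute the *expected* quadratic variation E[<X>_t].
E[<X>_t] = 125*exp(13*t/5)/13 - 125/13

<X>_t = int_0^t (1 * X_s)^2 ds. Taking expectation inside the integral: E[<X>_t] = 1^2 * int_0^t E[X_s^2] ds. For GBM, E[X_s^2] = x_0^2 * exp((2 mu + sigma^2) s). Integrating:
  E[<X>_t] = 1^2 * 5^2 * (exp((2*(4/5) + 1^2) t) - 1) / (2*(4/5) + 1^2)
           = 1^2 * 5^2 * (exp((13/5) t) - 1) / (13/5) = 125*exp(13*t/5)/13 - 125/13.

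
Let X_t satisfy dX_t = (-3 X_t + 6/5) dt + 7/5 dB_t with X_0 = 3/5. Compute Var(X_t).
Var(X_t) = 49/150 - 49*exp(-6*t)/150

The variance V(t) = Var(X_t) satisfies V'(t) = 2 a V(t) + c^2 with V(0) = 0 (drift coefficient is linear in X, diffusion is constant). With a = -3, c = 7/5, the solution is
  V(t) = (c^2 / (2 a)) * (exp(2 a t) - 1)
       = ((7/5)^2 / (2*(-3))) * (exp((-6) t) - 1)
       = 49/150 - 49*exp(-6*t)/150.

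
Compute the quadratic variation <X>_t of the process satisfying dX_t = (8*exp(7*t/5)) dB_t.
<X>_t = 160*exp(14*t/5)/7 - 160/7

For an Itô process dX_t = a(t) dt + b(t) dB_t, the quadratic variation is <X>_t = int_0^t b(s)^2 ds (the drift term does not contribute). Here b(s) = 8*exp(7*s/5), so
  b(s)^2 = 64*exp(14*s/5).
Integrating from 0 to t:
  <X>_t = int_0^t (64*exp(14*s/5)) ds = 160*exp(14*t/5)/7 - 160/7.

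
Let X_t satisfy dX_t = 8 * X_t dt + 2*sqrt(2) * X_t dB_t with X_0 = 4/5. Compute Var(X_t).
Var(X_t) = 16*(exp(8*t) - 1)*exp(16*t)/25

For GBM dX = mu X dt + sigma X dB with X_0 = x_0, apply Itô to Y = log X: dY = (mu - sigma^2/2) dt + sigma dB, so Y_t = log(x_0) + (mu - sigma^2/2) t + sigma B_t and hence X_t = x_0 * exp((mu - sigma^2/2) t + sigma B_t).
With mu = 8, sigma = 2*sqrt(2), x_0 = 4/5, this gives:
  X_t = 4/5 * exp((4) * t + (2*sqrt(2)) * B_t).
Since sigma*B_t ~ Normal(0, sigma^2 t), E[exp(sigma*B_t)] = exp(sigma^2 t / 2); so E[X_t] = x_0 * exp((mu - sigma^2/2) t) * exp(sigma^2 t / 2) = x_0 * exp(mu t) = 4*exp(8*t)/5.
Var(X_t) = E[X_t^2] - (E[X_t])^2 = x_0^2 * exp(2 mu t) * (exp(sigma^2 t) - 1) = 16*(exp(8*t) - 1)*exp(16*t)/25.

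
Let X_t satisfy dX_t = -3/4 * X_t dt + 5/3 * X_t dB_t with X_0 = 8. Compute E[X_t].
E[X_t] = 8*exp(-3*t/4)

For GBM dX = mu X dt + sigma X dB with X_0 = x_0, apply Itô to Y = log X: dY = (mu - sigma^2/2) dt + sigma dB, so Y_t = log(x_0) + (mu - sigma^2/2) t + sigma B_t and hence X_t = x_0 * exp((mu - sigma^2/2) t + sigma B_t).
With mu = -3/4, sigma = 5/3, x_0 = 8, this gives:
  X_t = 8 * exp((-77/36) * t + (5/3) * B_t).
Since sigma*B_t ~ Normal(0, sigma^2 t), E[exp(sigma*B_t)] = exp(sigma^2 t / 2); so E[X_t] = x_0 * exp((mu - sigma^2/2) t) * exp(sigma^2 t / 2) = x_0 * exp(mu t) = 8*exp(-3*t/4).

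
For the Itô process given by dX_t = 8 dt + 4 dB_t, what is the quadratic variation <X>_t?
<X>_t = 16*t

For an Itô process dX_t = a(t) dt + b(t) dB_t, the quadratic variation is <X>_t = int_0^t b(s)^2 ds (the drift term does not contribute). Here b(s) = 4, so
  b(s)^2 = 16.
Integrating from 0 to t:
  <X>_t = int_0^t (16) ds = 16*t.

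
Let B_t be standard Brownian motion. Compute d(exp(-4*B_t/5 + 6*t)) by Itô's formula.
d(exp(-4*B_t/5 + 6*t)) = (158*exp(-4*B_t/5 + 6*t)/25) dt + (-4*exp(-4*B_t/5 + 6*t)/5) dB_t

Itô's formula for f(t, x): d f(t, B_t) = (f_t + (1/2) f_xx) dt + f_x dB_t. Compute partials of f(t, x) = exp(6*t - 4*x/5):
  f_t(t,x)  = 6*exp(6*t - 4*x/5)
  f_x(t,x)  = -4*exp(6*t - 4*x/5)/5
  f_xx(t,x) = 16*exp(6*t - 4*x/5)/25
Assemble drift = f_t + (1/2) f_xx = 158*exp(6*t - 4*x/5)/25 and diffusion = f_x = -4*exp(6*t - 4*x/5)/5. Substituting x = B_t:
  d(exp(-4*B_t/5 + 6*t)) = (158*exp(-4*B_t/5 + 6*t)/25) dt + (-4*exp(-4*B_t/5 + 6*t)/5) dB_t.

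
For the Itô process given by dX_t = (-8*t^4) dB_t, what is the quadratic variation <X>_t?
<X>_t = 64*t^9/9

For an Itô process dX_t = a(t) dt + b(t) dB_t, the quadratic variation is <X>_t = int_0^t b(s)^2 ds (the drift term does not contribute). Here b(s) = -8*s^4, so
  b(s)^2 = 64*s^8.
Integrating from 0 to t:
  <X>_t = int_0^t (64*s^8) ds = 64*t^9/9.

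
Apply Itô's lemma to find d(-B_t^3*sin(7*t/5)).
d(-B_t^3*sin(7*t/5)) = (-B_t*(7*B_t^2*cos(7*t/5) + 15*sin(7*t/5))/5) dt + (-3*B_t^2*sin(7*t/5)) dB_t

Itô's formula for f(t, x): d f(t, B_t) = (f_t + (1/2) f_xx) dt + f_x dB_t. Compute partials of f(t, x) = -x^3*sin(7*t/5):
  f_t(t,x)  = -7*x^3*cos(7*t/5)/5
  f_x(t,x)  = -3*x^2*sin(7*t/5)
  f_xx(t,x) = -6*x*sin(7*t/5)
Assemble drift = f_t + (1/2) f_xx = -x*(7*x^2*cos(7*t/5) + 15*sin(7*t/5))/5 and diffusion = f_x = -3*x^2*sin(7*t/5). Substituting x = B_t:
  d(-B_t^3*sin(7*t/5)) = (-B_t*(7*B_t^2*cos(7*t/5) + 15*sin(7*t/5))/5) dt + (-3*B_t^2*sin(7*t/5)) dB_t.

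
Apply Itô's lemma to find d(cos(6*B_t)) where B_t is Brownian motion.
d(cos(6*B_t)) = (-18*cos(6*B_t)) dt + (-6*sin(6*B_t)) dB_t

Itô's formula for f(B_t) gives d f(B_t) = f'(B_t) dB_t + (1/2) f''(B_t) dt. Compute derivatives of f(x) = cos(6*x):
  f'(x)  = -6*sin(6*x)
  f''(x) = -36*cos(6*x)
Substitute x = B_t and multiply the f'' term by 1/2:
  drift     = (1/2) * (-36*cos(6*x)) evaluated at B_t = -18*cos(6*B_t)
  diffusion = (-6*sin(6*x)) evaluated at B_t = -6*sin(6*B_t)
Therefore d(cos(6*B_t)) = (-18*cos(6*B_t)) dt + (-6*sin(6*B_t)) dB_t.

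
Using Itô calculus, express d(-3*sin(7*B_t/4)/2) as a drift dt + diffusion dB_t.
d(-3*sin(7*B_t/4)/2) = (147*sin(7*B_t/4)/64) dt + (-21*cos(7*B_t/4)/8) dB_t

Itô's formula for f(B_t) gives d f(B_t) = f'(B_t) dB_t + (1/2) f''(B_t) dt. Compute derivatives of f(x) = -3*sin(7*x/4)/2:
  f'(x)  = -21*cos(7*x/4)/8
  f''(x) = 147*sin(7*x/4)/32
Substitute x = B_t and multiply the f'' term by 1/2:
  drift     = (1/2) * (147*sin(7*x/4)/32) evaluated at B_t = 147*sin(7*B_t/4)/64
  diffusion = (-21*cos(7*x/4)/8) evaluated at B_t = -21*cos(7*B_t/4)/8
Therefore d(-3*sin(7*B_t/4)/2) = (147*sin(7*B_t/4)/64) dt + (-21*cos(7*B_t/4)/8) dB_t.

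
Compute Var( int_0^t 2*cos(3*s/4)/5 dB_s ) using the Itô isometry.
Var = 2*t/25 + 4*sin(3*t/2)/75

The Itô integral of a deterministic integrand f(s) has mean 0 because each increment f(s) * (B_{s+ds} - B_s) has mean 0. By the Itô isometry:
  Var( int_0^t f(s) dB_s ) = E[ (int_0^t f(s) dB_s)^2 ] = int_0^t f(s)^2 ds.
Here f(s) = 2*cos(3*s/4)/5, so f(s)^2 = 4*cos(3*s/4)^2/25. Integrate:
  int_0^t (4*cos(3*s/4)^2/25) ds = 2*t/25 + 4*sin(3*t/2)/75.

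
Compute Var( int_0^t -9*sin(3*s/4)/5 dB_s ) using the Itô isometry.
Var = 81*t/50 - 27*sin(3*t/2)/25

The Itô integral of a deterministic integrand f(s) has mean 0 because each increment f(s) * (B_{s+ds} - B_s) has mean 0. By the Itô isometry:
  Var( int_0^t f(s) dB_s ) = E[ (int_0^t f(s) dB_s)^2 ] = int_0^t f(s)^2 ds.
Here f(s) = -9*sin(3*s/4)/5, so f(s)^2 = 81*sin(3*s/4)^2/25. Integrate:
  int_0^t (81*sin(3*s/4)^2/25) ds = 81*t/50 - 27*sin(3*t/2)/25.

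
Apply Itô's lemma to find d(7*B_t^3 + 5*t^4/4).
d(7*B_t^3 + 5*t^4/4) = (21*B_t + 5*t^3) dt + (21*B_t^2) dB_t

Itô's formula for f(t, x): d f(t, B_t) = (f_t + (1/2) f_xx) dt + f_x dB_t. Compute partials of f(t, x) = 5*t^4/4 + 7*x^3:
  f_t(t,x)  = 5*t^3
  f_x(t,x)  = 21*x^2
  f_xx(t,x) = 42*x
Assemble drift = f_t + (1/2) f_xx = 5*t^3 + 21*x and diffusion = f_x = 21*x^2. Substituting x = B_t:
  d(7*B_t^3 + 5*t^4/4) = (21*B_t + 5*t^3) dt + (21*B_t^2) dB_t.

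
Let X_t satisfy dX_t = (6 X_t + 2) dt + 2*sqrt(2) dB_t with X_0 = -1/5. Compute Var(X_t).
Var(X_t) = 2*exp(12*t)/3 - 2/3

The variance V(t) = Var(X_t) satisfies V'(t) = 2 a V(t) + c^2 with V(0) = 0 (drift coefficient is linear in X, diffusion is constant). With a = 6, c = 2*sqrt(2), the solution is
  V(t) = (c^2 / (2 a)) * (exp(2 a t) - 1)
       = ((2*sqrt(2))^2 / (2*6)) * (exp(12 t) - 1)
       = 2*exp(12*t)/3 - 2/3.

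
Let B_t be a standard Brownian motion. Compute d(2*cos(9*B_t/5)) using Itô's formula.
d(2*cos(9*B_t/5)) = (-81*cos(9*B_t/5)/25) dt + (-18*sin(9*B_t/5)/5) dB_t

Itô's formula for f(B_t) gives d f(B_t) = f'(B_t) dB_t + (1/2) f''(B_t) dt. Compute derivatives of f(x) = 2*cos(9*x/5):
  f'(x)  = -18*sin(9*x/5)/5
  f''(x) = -162*cos(9*x/5)/25
Substitute x = B_t and multiply the f'' term by 1/2:
  drift     = (1/2) * (-162*cos(9*x/5)/25) evaluated at B_t = -81*cos(9*B_t/5)/25
  diffusion = (-18*sin(9*x/5)/5) evaluated at B_t = -18*sin(9*B_t/5)/5
Therefore d(2*cos(9*B_t/5)) = (-81*cos(9*B_t/5)/25) dt + (-18*sin(9*B_t/5)/5) dB_t.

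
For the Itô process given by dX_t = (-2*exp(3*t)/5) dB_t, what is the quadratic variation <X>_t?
<X>_t = 2*exp(6*t)/75 - 2/75

For an Itô process dX_t = a(t) dt + b(t) dB_t, the quadratic variation is <X>_t = int_0^t b(s)^2 ds (the drift term does not contribute). Here b(s) = -2*exp(3*s)/5, so
  b(s)^2 = 4*exp(6*s)/25.
Integrating from 0 to t:
  <X>_t = int_0^t (4*exp(6*s)/25) ds = 2*exp(6*t)/75 - 2/75.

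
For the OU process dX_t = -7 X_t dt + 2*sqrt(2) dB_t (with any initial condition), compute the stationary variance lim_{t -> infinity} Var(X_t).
lim Var(X_t) = 4/7

The OU SDE dX = -theta X dt + sigma dB admits the integrating factor exp(theta t): d(exp(theta t) X_t) = sigma exp(theta t) dB_t. Integrating from 0 to t gives X_t = x_0 * exp(-theta t) + sigma * int_0^t exp(-theta (t-s)) dB_s for any initial x_0. The Itô integral has variance (by the Itô isometry) sigma^2 * int_0^t exp(-2 theta (t - s)) ds = sigma^2 * (1 - exp(-2 theta t)) / (2 theta), independent of x_0.
With theta = 7, sigma = 2*sqrt(2):
  Var(X_t) = (2*sqrt(2))^2 * (1 - exp(-2*7 t)) / (2 * 7) = 4/7 - 4*exp(-14*t)/7.
As t -> infinity, exp(-2*7 t) -> 0, so the stationary variance is sigma^2 / (2 theta) = 4/7.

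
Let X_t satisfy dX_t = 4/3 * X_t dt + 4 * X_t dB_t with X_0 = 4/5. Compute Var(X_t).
Var(X_t) = 16*(exp(16*t) - 1)*exp(8*t/3)/25

For GBM dX = mu X dt + sigma X dB with X_0 = x_0, apply Itô to Y = log X: dY = (mu - sigma^2/2) dt + sigma dB, so Y_t = log(x_0) + (mu - sigma^2/2) t + sigma B_t and hence X_t = x_0 * exp((mu - sigma^2/2) t + sigma B_t).
With mu = 4/3, sigma = 4, x_0 = 4/5, this gives:
  X_t = 4/5 * exp((-20/3) * t + (4) * B_t).
Since sigma*B_t ~ Normal(0, sigma^2 t), E[exp(sigma*B_t)] = exp(sigma^2 t / 2); so E[X_t] = x_0 * exp((mu - sigma^2/2) t) * exp(sigma^2 t / 2) = x_0 * exp(mu t) = 4*exp(4*t/3)/5.
Var(X_t) = E[X_t^2] - (E[X_t])^2 = x_0^2 * exp(2 mu t) * (exp(sigma^2 t) - 1) = 16*(exp(16*t) - 1)*exp(8*t/3)/25.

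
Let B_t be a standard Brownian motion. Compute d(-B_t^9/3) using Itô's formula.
d(-B_t^9/3) = (-12*B_t^7) dt + (-3*B_t^8) dB_t

Itô's formula for f(B_t) gives d f(B_t) = f'(B_t) dB_t + (1/2) f''(B_t) dt. Compute derivatives of f(x) = -x^9/3:
  f'(x)  = -3*x^8
  f''(x) = -24*x^7
Substitute x = B_t and multiply the f'' term by 1/2:
  drift     = (1/2) * (-24*x^7) evaluated at B_t = -12*B_t^7
  diffusion = (-3*x^8) evaluated at B_t = -3*B_t^8
Therefore d(-B_t^9/3) = (-12*B_t^7) dt + (-3*B_t^8) dB_t.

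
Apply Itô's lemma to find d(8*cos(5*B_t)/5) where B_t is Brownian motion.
d(8*cos(5*B_t)/5) = (-20*cos(5*B_t)) dt + (-8*sin(5*B_t)) dB_t

Itô's formula for f(B_t) gives d f(B_t) = f'(B_t) dB_t + (1/2) f''(B_t) dt. Compute derivatives of f(x) = 8*cos(5*x)/5:
  f'(x)  = -8*sin(5*x)
  f''(x) = -40*cos(5*x)
Substitute x = B_t and multiply the f'' term by 1/2:
  drift     = (1/2) * (-40*cos(5*x)) evaluated at B_t = -20*cos(5*B_t)
  diffusion = (-8*sin(5*x)) evaluated at B_t = -8*sin(5*B_t)
Therefore d(8*cos(5*B_t)/5) = (-20*cos(5*B_t)) dt + (-8*sin(5*B_t)) dB_t.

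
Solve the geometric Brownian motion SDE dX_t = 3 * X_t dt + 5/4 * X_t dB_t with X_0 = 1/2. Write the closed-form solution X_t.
X_t = 1/2 * exp((71/32) * t + (5/4) * B_t)

For GBM dX = mu X dt + sigma X dB with X_0 = x_0, apply Itô to Y = log X: dY = (mu - sigma^2/2) dt + sigma dB, so Y_t = log(x_0) + (mu - sigma^2/2) t + sigma B_t and hence X_t = x_0 * exp((mu - sigma^2/2) t + sigma B_t).
With mu = 3, sigma = 5/4, x_0 = 1/2, this gives:
  X_t = 1/2 * exp((71/32) * t + (5/4) * B_t).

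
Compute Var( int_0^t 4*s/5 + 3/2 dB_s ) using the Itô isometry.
Var = t*(64*t^2 + 360*t + 675)/300

The Itô integral of a deterministic integrand f(s) has mean 0 because each increment f(s) * (B_{s+ds} - B_s) has mean 0. By the Itô isometry:
  Var( int_0^t f(s) dB_s ) = E[ (int_0^t f(s) dB_s)^2 ] = int_0^t f(s)^2 ds.
Here f(s) = 4*s/5 + 3/2, so f(s)^2 = (8*s + 15)^2/100. Integrate:
  int_0^t ((8*s + 15)^2/100) ds = t*(64*t^2 + 360*t + 675)/300.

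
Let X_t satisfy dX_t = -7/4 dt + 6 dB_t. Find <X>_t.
<X>_t = 36*t

For an Itô process dX_t = a(t) dt + b(t) dB_t, the quadratic variation is <X>_t = int_0^t b(s)^2 ds (the drift term does not contribute). Here b(s) = 6, so
  b(s)^2 = 36.
Integrating from 0 to t:
  <X>_t = int_0^t (36) ds = 36*t.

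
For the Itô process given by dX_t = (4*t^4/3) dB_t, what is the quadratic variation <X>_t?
<X>_t = 16*t^9/81

For an Itô process dX_t = a(t) dt + b(t) dB_t, the quadratic variation is <X>_t = int_0^t b(s)^2 ds (the drift term does not contribute). Here b(s) = 4*s^4/3, so
  b(s)^2 = 16*s^8/9.
Integrating from 0 to t:
  <X>_t = int_0^t (16*s^8/9) ds = 16*t^9/81.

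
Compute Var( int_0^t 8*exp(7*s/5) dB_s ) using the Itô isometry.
Var = 160*exp(14*t/5)/7 - 160/7

The Itô integral of a deterministic integrand f(s) has mean 0 because each increment f(s) * (B_{s+ds} - B_s) has mean 0. By the Itô isometry:
  Var( int_0^t f(s) dB_s ) = E[ (int_0^t f(s) dB_s)^2 ] = int_0^t f(s)^2 ds.
Here f(s) = 8*exp(7*s/5), so f(s)^2 = 64*exp(14*s/5). Integrate:
  int_0^t (64*exp(14*s/5)) ds = 160*exp(14*t/5)/7 - 160/7.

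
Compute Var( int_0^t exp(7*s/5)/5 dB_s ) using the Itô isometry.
Var = exp(14*t/5)/70 - 1/70

The Itô integral of a deterministic integrand f(s) has mean 0 because each increment f(s) * (B_{s+ds} - B_s) has mean 0. By the Itô isometry:
  Var( int_0^t f(s) dB_s ) = E[ (int_0^t f(s) dB_s)^2 ] = int_0^t f(s)^2 ds.
Here f(s) = exp(7*s/5)/5, so f(s)^2 = exp(14*s/5)/25. Integrate:
  int_0^t (exp(14*s/5)/25) ds = exp(14*t/5)/70 - 1/70.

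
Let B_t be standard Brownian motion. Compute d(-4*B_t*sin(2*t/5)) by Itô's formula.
d(-4*B_t*sin(2*t/5)) = (-8*B_t*cos(2*t/5)/5) dt + (-4*sin(2*t/5)) dB_t

Itô's formula for f(t, x): d f(t, B_t) = (f_t + (1/2) f_xx) dt + f_x dB_t. Compute partials of f(t, x) = -4*x*sin(2*t/5):
  f_t(t,x)  = -8*x*cos(2*t/5)/5
  f_x(t,x)  = -4*sin(2*t/5)
  f_xx(t,x) = 0
Assemble drift = f_t + (1/2) f_xx = -8*x*cos(2*t/5)/5 and diffusion = f_x = -4*sin(2*t/5). Substituting x = B_t:
  d(-4*B_t*sin(2*t/5)) = (-8*B_t*cos(2*t/5)/5) dt + (-4*sin(2*t/5)) dB_t.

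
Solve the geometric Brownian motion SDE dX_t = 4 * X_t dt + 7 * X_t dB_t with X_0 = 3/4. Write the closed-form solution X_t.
X_t = 3/4 * exp((-41/2) * t + (7) * B_t)

For GBM dX = mu X dt + sigma X dB with X_0 = x_0, apply Itô to Y = log X: dY = (mu - sigma^2/2) dt + sigma dB, so Y_t = log(x_0) + (mu - sigma^2/2) t + sigma B_t and hence X_t = x_0 * exp((mu - sigma^2/2) t + sigma B_t).
With mu = 4, sigma = 7, x_0 = 3/4, this gives:
  X_t = 3/4 * exp((-41/2) * t + (7) * B_t).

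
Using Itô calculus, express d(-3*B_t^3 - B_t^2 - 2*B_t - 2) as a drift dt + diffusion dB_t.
d(-3*B_t^3 - B_t^2 - 2*B_t - 2) = (-9*B_t - 1) dt + (-9*B_t^2 - 2*B_t - 2) dB_t

Itô's formula for f(B_t) gives d f(B_t) = f'(B_t) dB_t + (1/2) f''(B_t) dt. Compute derivatives of f(x) = -3*x^3 - x^2 - 2*x - 2:
  f'(x)  = -9*x^2 - 2*x - 2
  f''(x) = -18*x - 2
Substitute x = B_t and multiply the f'' term by 1/2:
  drift     = (1/2) * (-18*x - 2) evaluated at B_t = -9*B_t - 1
  diffusion = (-9*x^2 - 2*x - 2) evaluated at B_t = -9*B_t^2 - 2*B_t - 2
Therefore d(-3*B_t^3 - B_t^2 - 2*B_t - 2) = (-9*B_t - 1) dt + (-9*B_t^2 - 2*B_t - 2) dB_t.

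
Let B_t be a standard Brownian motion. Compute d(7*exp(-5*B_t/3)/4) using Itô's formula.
d(7*exp(-5*B_t/3)/4) = (175*exp(-5*B_t/3)/72) dt + (-35*exp(-5*B_t/3)/12) dB_t

Itô's formula for f(B_t) gives d f(B_t) = f'(B_t) dB_t + (1/2) f''(B_t) dt. Compute derivatives of f(x) = 7*exp(-5*x/3)/4:
  f'(x)  = -35*exp(-5*x/3)/12
  f''(x) = 175*exp(-5*x/3)/36
Substitute x = B_t and multiply the f'' term by 1/2:
  drift     = (1/2) * (175*exp(-5*x/3)/36) evaluated at B_t = 175*exp(-5*B_t/3)/72
  diffusion = (-35*exp(-5*x/3)/12) evaluated at B_t = -35*exp(-5*B_t/3)/12
Therefore d(7*exp(-5*B_t/3)/4) = (175*exp(-5*B_t/3)/72) dt + (-35*exp(-5*B_t/3)/12) dB_t.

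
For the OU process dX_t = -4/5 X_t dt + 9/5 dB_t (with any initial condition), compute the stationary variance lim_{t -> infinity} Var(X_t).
lim Var(X_t) = 81/40

The OU SDE dX = -theta X dt + sigma dB admits the integrating factor exp(theta t): d(exp(theta t) X_t) = sigma exp(theta t) dB_t. Integrating from 0 to t gives X_t = x_0 * exp(-theta t) + sigma * int_0^t exp(-theta (t-s)) dB_s for any initial x_0. The Itô integral has variance (by the Itô isometry) sigma^2 * int_0^t exp(-2 theta (t - s)) ds = sigma^2 * (1 - exp(-2 theta t)) / (2 theta), independent of x_0.
With theta = 4/5, sigma = 9/5:
  Var(X_t) = (9/5)^2 * (1 - exp(-2*4/5 t)) / (2 * 4/5) = 81/40 - 81*exp(-8*t/5)/40.
As t -> infinity, exp(-2*4/5 t) -> 0, so the stationary variance is sigma^2 / (2 theta) = 81/40.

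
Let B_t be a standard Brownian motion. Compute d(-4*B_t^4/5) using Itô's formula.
d(-4*B_t^4/5) = (-24*B_t^2/5) dt + (-16*B_t^3/5) dB_t

Itô's formula for f(B_t) gives d f(B_t) = f'(B_t) dB_t + (1/2) f''(B_t) dt. Compute derivatives of f(x) = -4*x^4/5:
  f'(x)  = -16*x^3/5
  f''(x) = -48*x^2/5
Substitute x = B_t and multiply the f'' term by 1/2:
  drift     = (1/2) * (-48*x^2/5) evaluated at B_t = -24*B_t^2/5
  diffusion = (-16*x^3/5) evaluated at B_t = -16*B_t^3/5
Therefore d(-4*B_t^4/5) = (-24*B_t^2/5) dt + (-16*B_t^3/5) dB_t.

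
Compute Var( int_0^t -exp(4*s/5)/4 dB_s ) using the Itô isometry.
Var = 5*exp(8*t/5)/128 - 5/128

The Itô integral of a deterministic integrand f(s) has mean 0 because each increment f(s) * (B_{s+ds} - B_s) has mean 0. By the Itô isometry:
  Var( int_0^t f(s) dB_s ) = E[ (int_0^t f(s) dB_s)^2 ] = int_0^t f(s)^2 ds.
Here f(s) = -exp(4*s/5)/4, so f(s)^2 = exp(8*s/5)/16. Integrate:
  int_0^t (exp(8*s/5)/16) ds = 5*exp(8*t/5)/128 - 5/128.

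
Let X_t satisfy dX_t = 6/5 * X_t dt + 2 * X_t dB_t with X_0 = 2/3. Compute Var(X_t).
Var(X_t) = 4*(exp(4*t) - 1)*exp(12*t/5)/9

For GBM dX = mu X dt + sigma X dB with X_0 = x_0, apply Itô to Y = log X: dY = (mu - sigma^2/2) dt + sigma dB, so Y_t = log(x_0) + (mu - sigma^2/2) t + sigma B_t and hence X_t = x_0 * exp((mu - sigma^2/2) t + sigma B_t).
With mu = 6/5, sigma = 2, x_0 = 2/3, this gives:
  X_t = 2/3 * exp((-4/5) * t + (2) * B_t).
Since sigma*B_t ~ Normal(0, sigma^2 t), E[exp(sigma*B_t)] = exp(sigma^2 t / 2); so E[X_t] = x_0 * exp((mu - sigma^2/2) t) * exp(sigma^2 t / 2) = x_0 * exp(mu t) = 2*exp(6*t/5)/3.
Var(X_t) = E[X_t^2] - (E[X_t])^2 = x_0^2 * exp(2 mu t) * (exp(sigma^2 t) - 1) = 4*(exp(4*t) - 1)*exp(12*t/5)/9.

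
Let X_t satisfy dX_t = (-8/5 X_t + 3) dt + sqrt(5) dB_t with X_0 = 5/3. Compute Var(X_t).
Var(X_t) = 25/16 - 25*exp(-16*t/5)/16

The variance V(t) = Var(X_t) satisfies V'(t) = 2 a V(t) + c^2 with V(0) = 0 (drift coefficient is linear in X, diffusion is constant). With a = -8/5, c = sqrt(5), the solution is
  V(t) = (c^2 / (2 a)) * (exp(2 a t) - 1)
       = (sqrt(5)^2 / (2*(-8/5))) * (exp((-16/5) t) - 1)
       = 25/16 - 25*exp(-16*t/5)/16.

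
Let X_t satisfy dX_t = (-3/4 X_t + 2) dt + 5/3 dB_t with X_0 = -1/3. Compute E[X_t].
E[X_t] = 8/3 - 3*exp(-3*t/4)

Taking expectations and using E[dB_t] = 0, the mean m(t) = E[X_t] satisfies the ODE m'(t) = a m(t) + b with m(0) = x_0. With a = -3/4, b = 2, x_0 = -1/3, the solution is
  m(t) = x_0 * exp(a t) + (b/a) * (exp(a t) - 1)
       = (-1/3) * exp((-3/4) t) + (2/(-3/4)) * (exp((-3/4) t) - 1)
       = 8/3 - 3*exp(-3*t/4).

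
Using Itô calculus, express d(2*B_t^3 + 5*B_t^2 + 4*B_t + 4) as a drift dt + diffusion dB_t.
d(2*B_t^3 + 5*B_t^2 + 4*B_t + 4) = (6*B_t + 5) dt + (6*B_t^2 + 10*B_t + 4) dB_t

Itô's formula for f(B_t) gives d f(B_t) = f'(B_t) dB_t + (1/2) f''(B_t) dt. Compute derivatives of f(x) = 2*x^3 + 5*x^2 + 4*x + 4:
  f'(x)  = 6*x^2 + 10*x + 4
  f''(x) = 12*x + 10
Substitute x = B_t and multiply the f'' term by 1/2:
  drift     = (1/2) * (12*x + 10) evaluated at B_t = 6*B_t + 5
  diffusion = (6*x^2 + 10*x + 4) evaluated at B_t = 6*B_t^2 + 10*B_t + 4
Therefore d(2*B_t^3 + 5*B_t^2 + 4*B_t + 4) = (6*B_t + 5) dt + (6*B_t^2 + 10*B_t + 4) dB_t.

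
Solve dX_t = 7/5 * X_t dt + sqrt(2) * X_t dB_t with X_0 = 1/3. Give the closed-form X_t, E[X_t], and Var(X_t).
X_t = 1/3 * exp((2/5) t + (sqrt(2)) B_t); E[X_t] = exp(7*t/5)/3; Var(X_t) = (exp(2*t) - 1)*exp(14*t/5)/9

For GBM dX = mu X dt + sigma X dB with X_0 = x_0, apply Itô to Y = log X: dY = (mu - sigma^2/2) dt + sigma dB, so Y_t = log(x_0) + (mu - sigma^2/2) t + sigma B_t and hence X_t = x_0 * exp((mu - sigma^2/2) t + sigma B_t).
With mu = 7/5, sigma = sqrt(2), x_0 = 1/3, this gives:
  X_t = 1/3 * exp((2/5) * t + (sqrt(2)) * B_t).
Since sigma*B_t ~ Normal(0, sigma^2 t), E[exp(sigma*B_t)] = exp(sigma^2 t / 2); so E[X_t] = x_0 * exp((mu - sigma^2/2) t) * exp(sigma^2 t / 2) = x_0 * exp(mu t) = exp(7*t/5)/3.
Var(X_t) = E[X_t^2] - (E[X_t])^2 = x_0^2 * exp(2 mu t) * (exp(sigma^2 t) - 1) = (exp(2*t) - 1)*exp(14*t/5)/9.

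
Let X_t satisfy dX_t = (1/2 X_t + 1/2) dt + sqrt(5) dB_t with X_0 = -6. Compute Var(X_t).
Var(X_t) = 5*exp(t) - 5

The variance V(t) = Var(X_t) satisfies V'(t) = 2 a V(t) + c^2 with V(0) = 0 (drift coefficient is linear in X, diffusion is constant). With a = 1/2, c = sqrt(5), the solution is
  V(t) = (c^2 / (2 a)) * (exp(2 a t) - 1)
       = (sqrt(5)^2 / (2*(1/2))) * (exp(1 t) - 1)
       = 5*exp(t) - 5.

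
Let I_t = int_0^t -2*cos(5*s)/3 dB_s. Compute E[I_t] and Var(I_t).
E[I_t] = 0; Var(I_t) = 2*t/9 + sin(10*t)/45

The Itô integral of a deterministic integrand f(s) has mean 0 because each increment f(s) * (B_{s+ds} - B_s) has mean 0. By the Itô isometry:
  Var( int_0^t f(s) dB_s ) = E[ (int_0^t f(s) dB_s)^2 ] = int_0^t f(s)^2 ds.
Here f(s) = -2*cos(5*s)/3, so f(s)^2 = 4*cos(5*s)^2/9. Integrate:
  int_0^t (4*cos(5*s)^2/9) ds = 2*t/9 + sin(10*t)/45.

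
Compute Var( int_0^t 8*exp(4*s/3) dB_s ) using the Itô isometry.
Var = 24*exp(8*t/3) - 24

The Itô integral of a deterministic integrand f(s) has mean 0 because each increment f(s) * (B_{s+ds} - B_s) has mean 0. By the Itô isometry:
  Var( int_0^t f(s) dB_s ) = E[ (int_0^t f(s) dB_s)^2 ] = int_0^t f(s)^2 ds.
Here f(s) = 8*exp(4*s/3), so f(s)^2 = 64*exp(8*s/3). Integrate:
  int_0^t (64*exp(8*s/3)) ds = 24*exp(8*t/3) - 24.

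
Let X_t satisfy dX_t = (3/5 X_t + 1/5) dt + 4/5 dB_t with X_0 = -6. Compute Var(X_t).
Var(X_t) = 8*exp(6*t/5)/15 - 8/15

The variance V(t) = Var(X_t) satisfies V'(t) = 2 a V(t) + c^2 with V(0) = 0 (drift coefficient is linear in X, diffusion is constant). With a = 3/5, c = 4/5, the solution is
  V(t) = (c^2 / (2 a)) * (exp(2 a t) - 1)
       = ((4/5)^2 / (2*(3/5))) * (exp((6/5) t) - 1)
       = 8*exp(6*t/5)/15 - 8/15.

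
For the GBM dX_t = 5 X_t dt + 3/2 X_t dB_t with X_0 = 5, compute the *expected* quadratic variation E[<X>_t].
E[<X>_t] = 225*exp(49*t/4)/49 - 225/49

<X>_t = int_0^t ((3/2) * X_s)^2 ds. Taking expectation inside the integral: E[<X>_t] = (3/2)^2 * int_0^t E[X_s^2] ds. For GBM, E[X_s^2] = x_0^2 * exp((2 mu + sigma^2) s). Integrating:
  E[<X>_t] = (3/2)^2 * 5^2 * (exp((2*5 + (3/2)^2) t) - 1) / (2*5 + (3/2)^2)
           = (3/2)^2 * 5^2 * (exp((49/4) t) - 1) / (49/4) = 225*exp(49*t/4)/49 - 225/49.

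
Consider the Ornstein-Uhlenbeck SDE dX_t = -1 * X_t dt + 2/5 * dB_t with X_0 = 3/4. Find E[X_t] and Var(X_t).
E[X_t] = 3*exp(-t)/4; Var(X_t) = 2/25 - 2*exp(-2*t)/25

The OU SDE dX = -theta X dt + sigma dB admits the integrating factor exp(theta t): d(exp(theta t) X_t) = sigma exp(theta t) dB_t. Integrating from 0 to t:
  X_t = x_0 * exp(-theta t) + sigma * int_0^t exp(-theta (t-s)) dB_s.
The Itô integral has mean 0 and (by the Itô isometry) variance sigma^2 * int_0^t exp(-2 theta (t - s)) ds = sigma^2 * (1 - exp(-2 theta t)) / (2 theta).
With theta = 1, sigma = 2/5, x_0 = 3/4:
  E[X_t] = 3/4 * exp(-1 t) = 3*exp(-t)/4
  Var(X_t) = (2/5)^2 * (1 - exp(-2*1 t)) / (2 * 1) = 2/25 - 2*exp(-2*t)/25.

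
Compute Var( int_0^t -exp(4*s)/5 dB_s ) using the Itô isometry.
Var = exp(8*t)/200 - 1/200

The Itô integral of a deterministic integrand f(s) has mean 0 because each increment f(s) * (B_{s+ds} - B_s) has mean 0. By the Itô isometry:
  Var( int_0^t f(s) dB_s ) = E[ (int_0^t f(s) dB_s)^2 ] = int_0^t f(s)^2 ds.
Here f(s) = -exp(4*s)/5, so f(s)^2 = exp(8*s)/25. Integrate:
  int_0^t (exp(8*s)/25) ds = exp(8*t)/200 - 1/200.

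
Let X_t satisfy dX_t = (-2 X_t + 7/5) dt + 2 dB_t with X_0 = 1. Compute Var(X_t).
Var(X_t) = 1 - exp(-4*t)

The variance V(t) = Var(X_t) satisfies V'(t) = 2 a V(t) + c^2 with V(0) = 0 (drift coefficient is linear in X, diffusion is constant). With a = -2, c = 2, the solution is
  V(t) = (c^2 / (2 a)) * (exp(2 a t) - 1)
       = (2^2 / (2*(-2))) * (exp((-4) t) - 1)
       = 1 - exp(-4*t).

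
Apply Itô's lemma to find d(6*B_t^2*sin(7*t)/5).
d(6*B_t^2*sin(7*t)/5) = (42*B_t^2*cos(7*t)/5 + 6*sin(7*t)/5) dt + (12*B_t*sin(7*t)/5) dB_t

Itô's formula for f(t, x): d f(t, B_t) = (f_t + (1/2) f_xx) dt + f_x dB_t. Compute partials of f(t, x) = 6*x^2*sin(7*t)/5:
  f_t(t,x)  = 42*x^2*cos(7*t)/5
  f_x(t,x)  = 12*x*sin(7*t)/5
  f_xx(t,x) = 12*sin(7*t)/5
Assemble drift = f_t + (1/2) f_xx = 42*x^2*cos(7*t)/5 + 6*sin(7*t)/5 and diffusion = f_x = 12*x*sin(7*t)/5. Substituting x = B_t:
  d(6*B_t^2*sin(7*t)/5) = (42*B_t^2*cos(7*t)/5 + 6*sin(7*t)/5) dt + (12*B_t*sin(7*t)/5) dB_t.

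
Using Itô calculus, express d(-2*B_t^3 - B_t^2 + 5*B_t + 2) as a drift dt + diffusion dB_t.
d(-2*B_t^3 - B_t^2 + 5*B_t + 2) = (-6*B_t - 1) dt + (-6*B_t^2 - 2*B_t + 5) dB_t

Itô's formula for f(B_t) gives d f(B_t) = f'(B_t) dB_t + (1/2) f''(B_t) dt. Compute derivatives of f(x) = -2*x^3 - x^2 + 5*x + 2:
  f'(x)  = -6*x^2 - 2*x + 5
  f''(x) = -12*x - 2
Substitute x = B_t and multiply the f'' term by 1/2:
  drift     = (1/2) * (-12*x - 2) evaluated at B_t = -6*B_t - 1
  diffusion = (-6*x^2 - 2*x + 5) evaluated at B_t = -6*B_t^2 - 2*B_t + 5
Therefore d(-2*B_t^3 - B_t^2 + 5*B_t + 2) = (-6*B_t - 1) dt + (-6*B_t^2 - 2*B_t + 5) dB_t.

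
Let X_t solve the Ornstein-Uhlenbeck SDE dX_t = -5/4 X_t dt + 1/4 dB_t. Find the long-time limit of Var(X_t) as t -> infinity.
lim Var(X_t) = 1/40

The OU SDE dX = -theta X dt + sigma dB admits the integrating factor exp(theta t): d(exp(theta t) X_t) = sigma exp(theta t) dB_t. Integrating from 0 to t gives X_t = x_0 * exp(-theta t) + sigma * int_0^t exp(-theta (t-s)) dB_s for any initial x_0. The Itô integral has variance (by the Itô isometry) sigma^2 * int_0^t exp(-2 theta (t - s)) ds = sigma^2 * (1 - exp(-2 theta t)) / (2 theta), independent of x_0.
With theta = 5/4, sigma = 1/4:
  Var(X_t) = (1/4)^2 * (1 - exp(-2*5/4 t)) / (2 * 5/4) = 1/40 - exp(-5*t/2)/40.
As t -> infinity, exp(-2*5/4 t) -> 0, so the stationary variance is sigma^2 / (2 theta) = 1/40.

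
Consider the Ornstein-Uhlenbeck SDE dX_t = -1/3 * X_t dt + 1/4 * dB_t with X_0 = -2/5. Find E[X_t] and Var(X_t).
E[X_t] = -2*exp(-t/3)/5; Var(X_t) = 3/32 - 3*exp(-2*t/3)/32

The OU SDE dX = -theta X dt + sigma dB admits the integrating factor exp(theta t): d(exp(theta t) X_t) = sigma exp(theta t) dB_t. Integrating from 0 to t:
  X_t = x_0 * exp(-theta t) + sigma * int_0^t exp(-theta (t-s)) dB_s.
The Itô integral has mean 0 and (by the Itô isometry) variance sigma^2 * int_0^t exp(-2 theta (t - s)) ds = sigma^2 * (1 - exp(-2 theta t)) / (2 theta).
With theta = 1/3, sigma = 1/4, x_0 = -2/5:
  E[X_t] = -2/5 * exp(-1/3 t) = -2*exp(-t/3)/5
  Var(X_t) = (1/4)^2 * (1 - exp(-2*1/3 t)) / (2 * 1/3) = 3/32 - 3*exp(-2*t/3)/32.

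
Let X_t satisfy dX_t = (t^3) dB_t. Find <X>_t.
<X>_t = t^7/7

For an Itô process dX_t = a(t) dt + b(t) dB_t, the quadratic variation is <X>_t = int_0^t b(s)^2 ds (the drift term does not contribute). Here b(s) = s^3, so
  b(s)^2 = s^6.
Integrating from 0 to t:
  <X>_t = int_0^t (s^6) ds = t^7/7.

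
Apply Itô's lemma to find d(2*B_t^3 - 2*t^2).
d(2*B_t^3 - 2*t^2) = (6*B_t - 4*t) dt + (6*B_t^2) dB_t

Itô's formula for f(t, x): d f(t, B_t) = (f_t + (1/2) f_xx) dt + f_x dB_t. Compute partials of f(t, x) = -2*t^2 + 2*x^3:
  f_t(t,x)  = -4*t
  f_x(t,x)  = 6*x^2
  f_xx(t,x) = 12*x
Assemble drift = f_t + (1/2) f_xx = -4*t + 6*x and diffusion = f_x = 6*x^2. Substituting x = B_t:
  d(2*B_t^3 - 2*t^2) = (6*B_t - 4*t) dt + (6*B_t^2) dB_t.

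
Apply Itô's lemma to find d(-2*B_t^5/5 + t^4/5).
d(-2*B_t^5/5 + t^4/5) = (-4*B_t^3 + 4*t^3/5) dt + (-2*B_t^4) dB_t

Itô's formula for f(t, x): d f(t, B_t) = (f_t + (1/2) f_xx) dt + f_x dB_t. Compute partials of f(t, x) = t^4/5 - 2*x^5/5:
  f_t(t,x)  = 4*t^3/5
  f_x(t,x)  = -2*x^4
  f_xx(t,x) = -8*x^3
Assemble drift = f_t + (1/2) f_xx = 4*t^3/5 - 4*x^3 and diffusion = f_x = -2*x^4. Substituting x = B_t:
  d(-2*B_t^5/5 + t^4/5) = (-4*B_t^3 + 4*t^3/5) dt + (-2*B_t^4) dB_t.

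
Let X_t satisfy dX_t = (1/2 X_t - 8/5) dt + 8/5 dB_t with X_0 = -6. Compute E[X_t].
E[X_t] = 16/5 - 46*exp(t/2)/5

Taking expectations and using E[dB_t] = 0, the mean m(t) = E[X_t] satisfies the ODE m'(t) = a m(t) + b with m(0) = x_0. With a = 1/2, b = -8/5, x_0 = -6, the solution is
  m(t) = x_0 * exp(a t) + (b/a) * (exp(a t) - 1)
       = (-6) * exp((1/2) t) + ((-8/5)/(1/2)) * (exp((1/2) t) - 1)
       = 16/5 - 46*exp(t/2)/5.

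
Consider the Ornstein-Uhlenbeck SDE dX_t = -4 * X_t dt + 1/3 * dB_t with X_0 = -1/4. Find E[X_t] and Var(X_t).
E[X_t] = -exp(-4*t)/4; Var(X_t) = 1/72 - exp(-8*t)/72

The OU SDE dX = -theta X dt + sigma dB admits the integrating factor exp(theta t): d(exp(theta t) X_t) = sigma exp(theta t) dB_t. Integrating from 0 to t:
  X_t = x_0 * exp(-theta t) + sigma * int_0^t exp(-theta (t-s)) dB_s.
The Itô integral has mean 0 and (by the Itô isometry) variance sigma^2 * int_0^t exp(-2 theta (t - s)) ds = sigma^2 * (1 - exp(-2 theta t)) / (2 theta).
With theta = 4, sigma = 1/3, x_0 = -1/4:
  E[X_t] = -1/4 * exp(-4 t) = -exp(-4*t)/4
  Var(X_t) = (1/3)^2 * (1 - exp(-2*4 t)) / (2 * 4) = 1/72 - exp(-8*t)/72.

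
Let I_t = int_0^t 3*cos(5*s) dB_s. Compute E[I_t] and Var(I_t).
E[I_t] = 0; Var(I_t) = 9*t/2 + 9*sin(10*t)/20

The Itô integral of a deterministic integrand f(s) has mean 0 because each increment f(s) * (B_{s+ds} - B_s) has mean 0. By the Itô isometry:
  Var( int_0^t f(s) dB_s ) = E[ (int_0^t f(s) dB_s)^2 ] = int_0^t f(s)^2 ds.
Here f(s) = 3*cos(5*s), so f(s)^2 = 9*cos(5*s)^2. Integrate:
  int_0^t (9*cos(5*s)^2) ds = 9*t/2 + 9*sin(10*t)/20.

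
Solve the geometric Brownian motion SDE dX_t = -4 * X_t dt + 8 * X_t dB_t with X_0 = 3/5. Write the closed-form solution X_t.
X_t = 3/5 * exp((-36) * t + (8) * B_t)

For GBM dX = mu X dt + sigma X dB with X_0 = x_0, apply Itô to Y = log X: dY = (mu - sigma^2/2) dt + sigma dB, so Y_t = log(x_0) + (mu - sigma^2/2) t + sigma B_t and hence X_t = x_0 * exp((mu - sigma^2/2) t + sigma B_t).
With mu = -4, sigma = 8, x_0 = 3/5, this gives:
  X_t = 3/5 * exp((-36) * t + (8) * B_t).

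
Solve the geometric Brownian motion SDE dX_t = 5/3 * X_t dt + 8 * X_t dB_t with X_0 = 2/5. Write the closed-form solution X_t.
X_t = 2/5 * exp((-91/3) * t + (8) * B_t)

For GBM dX = mu X dt + sigma X dB with X_0 = x_0, apply Itô to Y = log X: dY = (mu - sigma^2/2) dt + sigma dB, so Y_t = log(x_0) + (mu - sigma^2/2) t + sigma B_t and hence X_t = x_0 * exp((mu - sigma^2/2) t + sigma B_t).
With mu = 5/3, sigma = 8, x_0 = 2/5, this gives:
  X_t = 2/5 * exp((-91/3) * t + (8) * B_t).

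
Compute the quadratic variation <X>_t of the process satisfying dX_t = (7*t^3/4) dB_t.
<X>_t = 7*t^7/16

For an Itô process dX_t = a(t) dt + b(t) dB_t, the quadratic variation is <X>_t = int_0^t b(s)^2 ds (the drift term does not contribute). Here b(s) = 7*s^3/4, so
  b(s)^2 = 49*s^6/16.
Integrating from 0 to t:
  <X>_t = int_0^t (49*s^6/16) ds = 7*t^7/16.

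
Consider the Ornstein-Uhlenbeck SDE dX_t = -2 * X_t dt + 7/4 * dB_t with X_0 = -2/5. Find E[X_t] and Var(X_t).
E[X_t] = -2*exp(-2*t)/5; Var(X_t) = 49/64 - 49*exp(-4*t)/64

The OU SDE dX = -theta X dt + sigma dB admits the integrating factor exp(theta t): d(exp(theta t) X_t) = sigma exp(theta t) dB_t. Integrating from 0 to t:
  X_t = x_0 * exp(-theta t) + sigma * int_0^t exp(-theta (t-s)) dB_s.
The Itô integral has mean 0 and (by the Itô isometry) variance sigma^2 * int_0^t exp(-2 theta (t - s)) ds = sigma^2 * (1 - exp(-2 theta t)) / (2 theta).
With theta = 2, sigma = 7/4, x_0 = -2/5:
  E[X_t] = -2/5 * exp(-2 t) = -2*exp(-2*t)/5
  Var(X_t) = (7/4)^2 * (1 - exp(-2*2 t)) / (2 * 2) = 49/64 - 49*exp(-4*t)/64.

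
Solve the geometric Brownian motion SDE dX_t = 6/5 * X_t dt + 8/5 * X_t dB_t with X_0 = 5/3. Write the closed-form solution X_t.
X_t = 5/3 * exp((-2/25) * t + (8/5) * B_t)

For GBM dX = mu X dt + sigma X dB with X_0 = x_0, apply Itô to Y = log X: dY = (mu - sigma^2/2) dt + sigma dB, so Y_t = log(x_0) + (mu - sigma^2/2) t + sigma B_t and hence X_t = x_0 * exp((mu - sigma^2/2) t + sigma B_t).
With mu = 6/5, sigma = 8/5, x_0 = 5/3, this gives:
  X_t = 5/3 * exp((-2/25) * t + (8/5) * B_t).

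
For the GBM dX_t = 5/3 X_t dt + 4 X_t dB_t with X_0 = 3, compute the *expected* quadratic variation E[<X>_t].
E[<X>_t] = 216*exp(58*t/3)/29 - 216/29

<X>_t = int_0^t (4 * X_s)^2 ds. Taking expectation inside the integral: E[<X>_t] = 4^2 * int_0^t E[X_s^2] ds. For GBM, E[X_s^2] = x_0^2 * exp((2 mu + sigma^2) s). Integrating:
  E[<X>_t] = 4^2 * 3^2 * (exp((2*(5/3) + 4^2) t) - 1) / (2*(5/3) + 4^2)
           = 4^2 * 3^2 * (exp((58/3) t) - 1) / (58/3) = 216*exp(58*t/3)/29 - 216/29.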